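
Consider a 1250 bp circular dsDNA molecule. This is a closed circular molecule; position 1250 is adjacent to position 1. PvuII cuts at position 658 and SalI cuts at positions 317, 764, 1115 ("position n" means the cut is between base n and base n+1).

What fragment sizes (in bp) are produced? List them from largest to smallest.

Combined cut positions (sorted): 317, 658, 764, 1115.
Circular molecule, 4 cuts → 4 fragments:
  658 − 317 = 341 bp
  764 − 658 = 106 bp
  1115 − 764 = 351 bp
  wrap: 1250 − 1115 + 317 = 452 bp
Sorted largest to smallest: 452, 351, 341, 106 bp.

452, 351, 341, 106 bp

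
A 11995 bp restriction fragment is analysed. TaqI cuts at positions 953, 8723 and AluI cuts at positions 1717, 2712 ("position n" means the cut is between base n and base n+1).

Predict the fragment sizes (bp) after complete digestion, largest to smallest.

Combined cut positions (sorted): 953, 1717, 2712, 8723.
Linear molecule, 4 cuts → 5 fragments:
  953 − 0 = 953 bp
  1717 − 953 = 764 bp
  2712 − 1717 = 995 bp
  8723 − 2712 = 6011 bp
  11995 − 8723 = 3272 bp
Sorted largest to smallest: 6011, 3272, 995, 953, 764 bp.

6011, 3272, 995, 953, 764 bp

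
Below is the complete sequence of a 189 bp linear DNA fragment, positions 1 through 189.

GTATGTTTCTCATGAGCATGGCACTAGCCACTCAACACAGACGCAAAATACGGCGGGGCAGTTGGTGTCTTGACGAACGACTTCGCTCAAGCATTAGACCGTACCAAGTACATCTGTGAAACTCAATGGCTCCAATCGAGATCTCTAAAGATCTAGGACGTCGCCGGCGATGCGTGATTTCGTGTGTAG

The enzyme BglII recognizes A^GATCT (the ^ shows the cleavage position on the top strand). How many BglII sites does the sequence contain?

2

AGATCT occurs starting at positions 139, 149.
BglII cuts at 2 sites.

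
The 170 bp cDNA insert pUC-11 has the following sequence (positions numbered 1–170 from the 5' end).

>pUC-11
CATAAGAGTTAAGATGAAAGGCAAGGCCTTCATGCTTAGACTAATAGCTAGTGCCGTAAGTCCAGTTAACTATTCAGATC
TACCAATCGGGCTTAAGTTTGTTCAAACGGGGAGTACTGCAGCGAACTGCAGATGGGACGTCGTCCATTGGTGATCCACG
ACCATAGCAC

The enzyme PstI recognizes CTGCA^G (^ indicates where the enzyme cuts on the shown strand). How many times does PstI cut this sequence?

CTGCAG occurs starting at positions 117, 127.
PstI cuts at 2 sites.

2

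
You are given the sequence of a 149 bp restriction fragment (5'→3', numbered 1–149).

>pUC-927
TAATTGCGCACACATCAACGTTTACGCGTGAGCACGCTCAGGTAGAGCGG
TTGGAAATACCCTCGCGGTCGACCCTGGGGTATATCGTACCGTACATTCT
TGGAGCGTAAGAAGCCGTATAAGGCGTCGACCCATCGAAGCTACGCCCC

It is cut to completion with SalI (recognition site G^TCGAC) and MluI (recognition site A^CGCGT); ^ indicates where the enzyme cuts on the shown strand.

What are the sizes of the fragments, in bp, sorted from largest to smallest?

SalI sites (GTCGAC) start at positions 68, 126.
SalI cuts after the first base of each site, so after positions 68, 126.
The MluI site (ACGCGT) starts at position 24.
MluI cuts after the first base of each site, so after position 24.
Combined cut positions: 24, 68, 126.
Linear molecule, 3 cuts → 4 fragments:
  1–24 → 24 bp
  25–68 → 44 bp
  69–126 → 58 bp
  127–149 → 23 bp
Sorted largest to smallest: 58, 44, 24, 23 bp.

58, 44, 24, 23 bp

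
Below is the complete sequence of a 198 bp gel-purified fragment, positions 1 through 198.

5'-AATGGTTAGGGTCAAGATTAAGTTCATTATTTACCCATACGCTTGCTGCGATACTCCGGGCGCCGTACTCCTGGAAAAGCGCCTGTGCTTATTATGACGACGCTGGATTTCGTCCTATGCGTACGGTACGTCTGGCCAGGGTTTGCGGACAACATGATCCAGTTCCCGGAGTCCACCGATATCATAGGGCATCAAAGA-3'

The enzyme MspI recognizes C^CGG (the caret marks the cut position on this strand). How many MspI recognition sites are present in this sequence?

CCGG occurs starting at positions 56, 166.
MspI cuts at 2 sites.

2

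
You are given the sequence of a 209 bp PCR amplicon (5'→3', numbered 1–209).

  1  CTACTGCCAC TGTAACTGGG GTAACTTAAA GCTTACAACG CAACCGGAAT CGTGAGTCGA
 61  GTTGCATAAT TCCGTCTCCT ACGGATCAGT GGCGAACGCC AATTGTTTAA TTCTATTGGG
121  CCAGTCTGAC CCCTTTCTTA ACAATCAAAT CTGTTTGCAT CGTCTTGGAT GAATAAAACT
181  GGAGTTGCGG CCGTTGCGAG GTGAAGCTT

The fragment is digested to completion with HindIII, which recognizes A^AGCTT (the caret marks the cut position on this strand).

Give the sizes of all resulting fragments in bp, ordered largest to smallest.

175, 29, 5 bp

HindIII sites (AAGCTT) start at positions 29, 204.
HindIII cuts after the first base of each site, so after positions 29, 204.
Linear molecule, 2 cuts → 3 fragments:
  1–29 → 29 bp
  30–204 → 175 bp
  205–209 → 5 bp
Sorted largest to smallest: 175, 29, 5 bp.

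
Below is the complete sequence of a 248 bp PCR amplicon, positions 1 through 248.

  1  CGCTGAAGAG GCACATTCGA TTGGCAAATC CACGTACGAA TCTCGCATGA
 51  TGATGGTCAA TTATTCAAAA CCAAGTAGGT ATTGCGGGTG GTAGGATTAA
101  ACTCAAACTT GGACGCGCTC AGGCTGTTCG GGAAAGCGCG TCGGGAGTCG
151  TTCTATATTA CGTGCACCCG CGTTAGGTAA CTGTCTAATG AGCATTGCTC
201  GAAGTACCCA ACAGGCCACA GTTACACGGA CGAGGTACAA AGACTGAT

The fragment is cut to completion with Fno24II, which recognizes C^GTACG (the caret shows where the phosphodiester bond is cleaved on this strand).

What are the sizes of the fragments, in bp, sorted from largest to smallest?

215, 33 bp

The Fno24II site (CGTACG) starts at position 33.
Fno24II cuts after the first base of each site, so after position 33.
Linear molecule, 1 cut → 2 fragments:
  1–33 → 33 bp
  34–248 → 215 bp
Sorted largest to smallest: 215, 33 bp.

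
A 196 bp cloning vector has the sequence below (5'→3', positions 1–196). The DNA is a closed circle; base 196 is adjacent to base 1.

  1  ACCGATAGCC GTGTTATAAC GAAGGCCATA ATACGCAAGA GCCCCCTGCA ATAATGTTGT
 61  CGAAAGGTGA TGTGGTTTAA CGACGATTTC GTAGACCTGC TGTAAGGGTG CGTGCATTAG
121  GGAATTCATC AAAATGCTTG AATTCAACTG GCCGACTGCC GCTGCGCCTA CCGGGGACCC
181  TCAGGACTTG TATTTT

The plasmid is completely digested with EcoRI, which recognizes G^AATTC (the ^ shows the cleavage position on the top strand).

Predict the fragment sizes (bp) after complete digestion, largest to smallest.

EcoRI sites (GAATTC) start at positions 122, 140.
EcoRI cuts after the first base of each site, so after positions 122, 140.
Circular molecule, 2 cuts → 2 fragments:
  123–140 → 18 bp
  141–196 then 1–122 → 56 + 122 = 178 bp
Sorted largest to smallest: 178, 18 bp.

178, 18 bp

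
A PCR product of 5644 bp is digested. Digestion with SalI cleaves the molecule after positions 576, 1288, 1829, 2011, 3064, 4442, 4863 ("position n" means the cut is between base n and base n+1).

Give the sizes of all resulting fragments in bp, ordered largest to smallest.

1378, 1053, 781, 712, 576, 541, 421, 182 bp

Linear molecule, 7 cuts → 8 fragments:
  576 − 0 = 576 bp
  1288 − 576 = 712 bp
  1829 − 1288 = 541 bp
  2011 − 1829 = 182 bp
  3064 − 2011 = 1053 bp
  4442 − 3064 = 1378 bp
  4863 − 4442 = 421 bp
  5644 − 4863 = 781 bp
Sorted largest to smallest: 1378, 1053, 781, 712, 576, 541, 421, 182 bp.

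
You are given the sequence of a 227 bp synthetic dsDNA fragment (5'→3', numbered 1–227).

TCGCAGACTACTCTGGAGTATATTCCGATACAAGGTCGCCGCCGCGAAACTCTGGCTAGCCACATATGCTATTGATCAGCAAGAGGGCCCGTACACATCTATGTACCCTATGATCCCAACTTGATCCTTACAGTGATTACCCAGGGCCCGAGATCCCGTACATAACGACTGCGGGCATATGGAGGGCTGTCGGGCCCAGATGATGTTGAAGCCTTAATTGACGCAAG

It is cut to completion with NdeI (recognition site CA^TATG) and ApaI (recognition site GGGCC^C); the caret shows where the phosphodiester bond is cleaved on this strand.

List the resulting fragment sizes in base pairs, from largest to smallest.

NdeI sites (CATATG) start at positions 63, 176.
NdeI cuts after base 2 of each site, so after positions 64, 177.
ApaI sites (GGGCCC) start at positions 85, 144, 192.
ApaI cuts after base 5 of each site (before the last base), so after positions 89, 148, 196.
Combined cut positions: 64, 89, 148, 177, 196.
Linear molecule, 5 cuts → 6 fragments:
  1–64 → 64 bp
  65–89 → 25 bp
  90–148 → 59 bp
  149–177 → 29 bp
  178–196 → 19 bp
  197–227 → 31 bp
Sorted largest to smallest: 64, 59, 31, 29, 25, 19 bp.

64, 59, 31, 29, 25, 19 bp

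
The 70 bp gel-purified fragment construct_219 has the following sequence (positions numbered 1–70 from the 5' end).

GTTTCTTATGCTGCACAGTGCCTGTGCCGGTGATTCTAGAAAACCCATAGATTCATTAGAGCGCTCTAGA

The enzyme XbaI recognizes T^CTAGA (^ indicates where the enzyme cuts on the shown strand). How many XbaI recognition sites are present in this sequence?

2

TCTAGA occurs starting at positions 35, 65.
XbaI cuts at 2 sites.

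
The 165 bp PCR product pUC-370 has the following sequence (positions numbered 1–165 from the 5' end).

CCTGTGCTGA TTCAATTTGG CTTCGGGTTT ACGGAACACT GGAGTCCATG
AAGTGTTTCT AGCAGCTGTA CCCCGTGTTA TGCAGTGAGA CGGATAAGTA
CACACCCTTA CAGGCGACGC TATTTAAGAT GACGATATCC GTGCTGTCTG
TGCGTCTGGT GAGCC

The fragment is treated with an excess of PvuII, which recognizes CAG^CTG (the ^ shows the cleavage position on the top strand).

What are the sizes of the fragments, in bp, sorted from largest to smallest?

100, 65 bp

The PvuII site (CAGCTG) starts at position 63.
PvuII cuts after base 3 of each site, so after position 65.
Linear molecule, 1 cut → 2 fragments:
  1–65 → 65 bp
  66–165 → 100 bp
Sorted largest to smallest: 100, 65 bp.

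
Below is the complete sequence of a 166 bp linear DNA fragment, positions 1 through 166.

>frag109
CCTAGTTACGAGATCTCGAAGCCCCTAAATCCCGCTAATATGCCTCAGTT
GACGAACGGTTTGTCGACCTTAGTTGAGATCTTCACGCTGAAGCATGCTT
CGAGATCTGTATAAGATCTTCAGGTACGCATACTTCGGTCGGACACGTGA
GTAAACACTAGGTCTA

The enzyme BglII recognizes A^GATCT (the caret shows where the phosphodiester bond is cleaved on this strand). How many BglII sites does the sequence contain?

4

AGATCT occurs starting at positions 11, 77, 103, 114.
BglII cuts at 4 sites.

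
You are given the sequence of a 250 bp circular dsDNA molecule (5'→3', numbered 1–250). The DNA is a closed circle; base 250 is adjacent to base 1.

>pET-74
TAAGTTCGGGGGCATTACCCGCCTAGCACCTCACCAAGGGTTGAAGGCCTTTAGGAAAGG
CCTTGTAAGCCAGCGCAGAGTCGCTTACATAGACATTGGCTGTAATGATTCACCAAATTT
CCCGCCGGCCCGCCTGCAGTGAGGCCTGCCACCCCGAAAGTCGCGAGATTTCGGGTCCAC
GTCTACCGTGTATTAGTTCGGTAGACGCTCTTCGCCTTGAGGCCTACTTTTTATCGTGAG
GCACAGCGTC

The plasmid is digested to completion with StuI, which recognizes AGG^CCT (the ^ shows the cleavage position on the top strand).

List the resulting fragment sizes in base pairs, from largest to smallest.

StuI sites (AGGCCT) start at positions 45, 58, 142, 220.
StuI cuts after base 3 of each site, so after positions 47, 60, 144, 222.
Circular molecule, 4 cuts → 4 fragments:
  48–60 → 13 bp
  61–144 → 84 bp
  145–222 → 78 bp
  223–250 then 1–47 → 28 + 47 = 75 bp
Sorted largest to smallest: 84, 78, 75, 13 bp.

84, 78, 75, 13 bp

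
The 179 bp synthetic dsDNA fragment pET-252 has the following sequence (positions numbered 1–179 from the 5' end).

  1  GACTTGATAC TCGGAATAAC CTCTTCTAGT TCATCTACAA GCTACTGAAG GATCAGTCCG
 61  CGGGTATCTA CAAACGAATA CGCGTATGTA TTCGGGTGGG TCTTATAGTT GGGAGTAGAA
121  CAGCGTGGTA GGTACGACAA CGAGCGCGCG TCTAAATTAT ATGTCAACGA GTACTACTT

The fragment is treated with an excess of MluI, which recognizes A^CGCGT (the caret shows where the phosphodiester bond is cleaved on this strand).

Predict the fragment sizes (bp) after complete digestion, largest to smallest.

The MluI site (ACGCGT) starts at position 80.
MluI cuts after the first base of each site, so after position 80.
Linear molecule, 1 cut → 2 fragments:
  1–80 → 80 bp
  81–179 → 99 bp
Sorted largest to smallest: 99, 80 bp.

99, 80 bp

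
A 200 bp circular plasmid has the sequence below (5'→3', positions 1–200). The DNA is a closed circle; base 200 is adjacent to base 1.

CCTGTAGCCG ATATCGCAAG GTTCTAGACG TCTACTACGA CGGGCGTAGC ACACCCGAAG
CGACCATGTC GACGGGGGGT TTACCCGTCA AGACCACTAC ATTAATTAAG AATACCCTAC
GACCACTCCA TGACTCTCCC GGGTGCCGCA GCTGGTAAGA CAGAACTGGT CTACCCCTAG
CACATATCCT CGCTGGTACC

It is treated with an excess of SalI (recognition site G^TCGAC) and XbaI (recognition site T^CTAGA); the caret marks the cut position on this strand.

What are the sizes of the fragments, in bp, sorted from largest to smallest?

The SalI site (GTCGAC) starts at position 68.
SalI cuts after the first base of each site, so after position 68.
The XbaI site (TCTAGA) starts at position 23.
XbaI cuts after the first base of each site, so after position 23.
Combined cut positions: 23, 68.
Circular molecule, 2 cuts → 2 fragments:
  24–68 → 45 bp
  69–200 then 1–23 → 132 + 23 = 155 bp
Sorted largest to smallest: 155, 45 bp.

155, 45 bp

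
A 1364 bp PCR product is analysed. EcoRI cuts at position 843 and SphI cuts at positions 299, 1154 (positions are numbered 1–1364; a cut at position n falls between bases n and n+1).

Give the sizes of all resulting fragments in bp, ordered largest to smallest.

544, 311, 299, 210 bp

Combined cut positions (sorted): 299, 843, 1154.
Linear molecule, 3 cuts → 4 fragments:
  299 − 0 = 299 bp
  843 − 299 = 544 bp
  1154 − 843 = 311 bp
  1364 − 1154 = 210 bp
Sorted largest to smallest: 544, 311, 299, 210 bp.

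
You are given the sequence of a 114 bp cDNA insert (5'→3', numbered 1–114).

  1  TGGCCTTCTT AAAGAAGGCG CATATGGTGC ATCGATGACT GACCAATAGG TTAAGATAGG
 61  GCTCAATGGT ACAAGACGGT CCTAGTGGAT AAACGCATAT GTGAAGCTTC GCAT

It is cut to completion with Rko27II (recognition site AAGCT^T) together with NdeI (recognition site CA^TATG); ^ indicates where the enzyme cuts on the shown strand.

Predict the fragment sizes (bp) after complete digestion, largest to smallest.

The Rko27II site (AAGCTT) starts at position 104.
Rko27II cuts after base 5 of each site (before the last base), so after position 108.
NdeI sites (CATATG) start at positions 21, 96.
NdeI cuts after base 2 of each site, so after positions 22, 97.
Combined cut positions: 22, 97, 108.
Linear molecule, 3 cuts → 4 fragments:
  1–22 → 22 bp
  23–97 → 75 bp
  98–108 → 11 bp
  109–114 → 6 bp
Sorted largest to smallest: 75, 22, 11, 6 bp.

75, 22, 11, 6 bp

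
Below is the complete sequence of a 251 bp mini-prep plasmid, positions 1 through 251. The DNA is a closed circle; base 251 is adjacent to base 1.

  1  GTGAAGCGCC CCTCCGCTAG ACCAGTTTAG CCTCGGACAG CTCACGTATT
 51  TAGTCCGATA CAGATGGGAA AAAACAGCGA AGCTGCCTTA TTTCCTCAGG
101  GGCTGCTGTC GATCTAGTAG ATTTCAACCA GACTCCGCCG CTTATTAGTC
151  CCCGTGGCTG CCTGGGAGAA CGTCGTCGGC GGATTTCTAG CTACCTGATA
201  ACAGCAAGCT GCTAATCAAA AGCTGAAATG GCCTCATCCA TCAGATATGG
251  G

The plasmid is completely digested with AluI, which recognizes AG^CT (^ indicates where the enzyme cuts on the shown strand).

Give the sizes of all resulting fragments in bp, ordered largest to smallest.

AluI sites (AGCT) start at positions 39, 81, 189, 207, 221.
AluI cuts after base 2 of each site, so after positions 40, 82, 190, 208, 222.
Circular molecule, 5 cuts → 5 fragments:
  41–82 → 42 bp
  83–190 → 108 bp
  191–208 → 18 bp
  209–222 → 14 bp
  223–251 then 1–40 → 29 + 40 = 69 bp
Sorted largest to smallest: 108, 69, 42, 18, 14 bp.

108, 69, 42, 18, 14 bp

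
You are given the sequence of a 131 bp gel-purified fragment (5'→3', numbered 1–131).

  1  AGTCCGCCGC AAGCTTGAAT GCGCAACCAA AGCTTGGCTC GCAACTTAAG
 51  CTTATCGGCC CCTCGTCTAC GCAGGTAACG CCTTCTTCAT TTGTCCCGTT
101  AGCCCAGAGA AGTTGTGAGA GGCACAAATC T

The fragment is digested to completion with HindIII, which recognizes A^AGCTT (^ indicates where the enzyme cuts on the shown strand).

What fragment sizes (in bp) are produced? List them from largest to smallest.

83, 19, 18, 11 bp

HindIII sites (AAGCTT) start at positions 11, 30, 48.
HindIII cuts after the first base of each site, so after positions 11, 30, 48.
Linear molecule, 3 cuts → 4 fragments:
  1–11 → 11 bp
  12–30 → 19 bp
  31–48 → 18 bp
  49–131 → 83 bp
Sorted largest to smallest: 83, 19, 18, 11 bp.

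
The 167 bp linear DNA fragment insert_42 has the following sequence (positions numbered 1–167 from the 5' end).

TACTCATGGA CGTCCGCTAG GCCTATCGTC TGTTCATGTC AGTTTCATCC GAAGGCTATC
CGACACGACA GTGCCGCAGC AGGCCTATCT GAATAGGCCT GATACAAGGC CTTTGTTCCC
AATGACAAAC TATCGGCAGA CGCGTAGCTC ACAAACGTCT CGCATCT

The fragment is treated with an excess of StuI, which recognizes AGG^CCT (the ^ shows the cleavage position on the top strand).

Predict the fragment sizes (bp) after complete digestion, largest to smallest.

62, 58, 21, 14, 12 bp

StuI sites (AGGCCT) start at positions 19, 81, 95, 107.
StuI cuts after base 3 of each site, so after positions 21, 83, 97, 109.
Linear molecule, 4 cuts → 5 fragments:
  1–21 → 21 bp
  22–83 → 62 bp
  84–97 → 14 bp
  98–109 → 12 bp
  110–167 → 58 bp
Sorted largest to smallest: 62, 58, 21, 14, 12 bp.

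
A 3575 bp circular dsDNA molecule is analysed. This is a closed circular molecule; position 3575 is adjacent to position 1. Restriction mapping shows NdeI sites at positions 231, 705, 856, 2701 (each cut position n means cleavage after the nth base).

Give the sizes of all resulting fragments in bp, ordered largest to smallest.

1845, 1105, 474, 151 bp

Circular molecule, 4 cuts → 4 fragments:
  705 − 231 = 474 bp
  856 − 705 = 151 bp
  2701 − 856 = 1845 bp
  wrap: 3575 − 2701 + 231 = 1105 bp
Sorted largest to smallest: 1845, 1105, 474, 151 bp.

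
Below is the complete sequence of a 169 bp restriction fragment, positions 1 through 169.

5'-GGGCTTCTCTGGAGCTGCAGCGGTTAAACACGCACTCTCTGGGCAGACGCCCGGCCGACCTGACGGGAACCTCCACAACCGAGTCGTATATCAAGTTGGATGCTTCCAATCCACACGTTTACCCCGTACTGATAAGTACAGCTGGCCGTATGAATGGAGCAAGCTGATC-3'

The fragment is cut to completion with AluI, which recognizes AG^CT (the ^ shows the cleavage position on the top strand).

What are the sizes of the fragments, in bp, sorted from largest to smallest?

127, 22, 14, 6 bp

AluI sites (AGCT) start at positions 13, 140, 162.
AluI cuts after base 2 of each site, so after positions 14, 141, 163.
Linear molecule, 3 cuts → 4 fragments:
  1–14 → 14 bp
  15–141 → 127 bp
  142–163 → 22 bp
  164–169 → 6 bp
Sorted largest to smallest: 127, 22, 14, 6 bp.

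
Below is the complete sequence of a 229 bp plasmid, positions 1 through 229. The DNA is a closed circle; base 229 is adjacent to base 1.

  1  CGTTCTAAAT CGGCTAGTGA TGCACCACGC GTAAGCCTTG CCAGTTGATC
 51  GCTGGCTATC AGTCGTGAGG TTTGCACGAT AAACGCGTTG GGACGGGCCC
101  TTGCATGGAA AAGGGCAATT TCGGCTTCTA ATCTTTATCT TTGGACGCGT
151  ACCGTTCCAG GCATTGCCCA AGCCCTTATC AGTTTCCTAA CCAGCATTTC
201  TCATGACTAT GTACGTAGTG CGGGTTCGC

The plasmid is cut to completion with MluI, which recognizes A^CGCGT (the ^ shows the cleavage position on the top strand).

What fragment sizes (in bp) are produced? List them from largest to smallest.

111, 62, 56 bp

MluI sites (ACGCGT) start at positions 27, 83, 145.
MluI cuts after the first base of each site, so after positions 27, 83, 145.
Circular molecule, 3 cuts → 3 fragments:
  28–83 → 56 bp
  84–145 → 62 bp
  146–229 then 1–27 → 84 + 27 = 111 bp
Sorted largest to smallest: 111, 62, 56 bp.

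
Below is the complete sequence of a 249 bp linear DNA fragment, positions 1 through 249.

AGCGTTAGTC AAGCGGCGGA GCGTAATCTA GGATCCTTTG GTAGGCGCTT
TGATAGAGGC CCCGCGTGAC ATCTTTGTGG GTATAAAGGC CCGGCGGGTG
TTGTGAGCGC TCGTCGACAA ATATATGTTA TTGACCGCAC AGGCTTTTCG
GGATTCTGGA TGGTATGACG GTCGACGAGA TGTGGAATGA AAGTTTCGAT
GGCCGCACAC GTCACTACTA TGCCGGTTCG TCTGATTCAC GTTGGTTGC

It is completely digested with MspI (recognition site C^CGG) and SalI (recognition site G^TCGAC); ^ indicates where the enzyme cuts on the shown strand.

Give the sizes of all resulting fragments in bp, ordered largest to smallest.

91, 58, 52, 26, 22 bp

MspI sites (CCGG) start at positions 91, 223.
MspI cuts after the first base of each site, so after positions 91, 223.
SalI sites (GTCGAC) start at positions 113, 171.
SalI cuts after the first base of each site, so after positions 113, 171.
Combined cut positions: 91, 113, 171, 223.
Linear molecule, 4 cuts → 5 fragments:
  1–91 → 91 bp
  92–113 → 22 bp
  114–171 → 58 bp
  172–223 → 52 bp
  224–249 → 26 bp
Sorted largest to smallest: 91, 58, 52, 26, 22 bp.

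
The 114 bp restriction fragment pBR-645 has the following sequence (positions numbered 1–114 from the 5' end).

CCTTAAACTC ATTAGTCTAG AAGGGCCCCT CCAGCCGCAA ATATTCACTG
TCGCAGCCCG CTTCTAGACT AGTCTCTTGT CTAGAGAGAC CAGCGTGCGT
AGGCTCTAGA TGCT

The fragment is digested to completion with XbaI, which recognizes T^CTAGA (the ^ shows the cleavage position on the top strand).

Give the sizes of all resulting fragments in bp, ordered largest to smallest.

47, 25, 17, 16, 9 bp

XbaI sites (TCTAGA) start at positions 16, 63, 80, 105.
XbaI cuts after the first base of each site, so after positions 16, 63, 80, 105.
Linear molecule, 4 cuts → 5 fragments:
  1–16 → 16 bp
  17–63 → 47 bp
  64–80 → 17 bp
  81–105 → 25 bp
  106–114 → 9 bp
Sorted largest to smallest: 47, 25, 17, 16, 9 bp.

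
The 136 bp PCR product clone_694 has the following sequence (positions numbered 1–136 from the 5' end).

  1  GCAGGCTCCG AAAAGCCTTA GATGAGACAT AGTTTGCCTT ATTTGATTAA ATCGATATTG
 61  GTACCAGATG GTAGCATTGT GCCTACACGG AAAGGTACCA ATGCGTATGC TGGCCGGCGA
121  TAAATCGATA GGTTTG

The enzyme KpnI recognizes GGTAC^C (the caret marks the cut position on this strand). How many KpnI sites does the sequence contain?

2

GGTACC occurs starting at positions 60, 94.
KpnI cuts at 2 sites.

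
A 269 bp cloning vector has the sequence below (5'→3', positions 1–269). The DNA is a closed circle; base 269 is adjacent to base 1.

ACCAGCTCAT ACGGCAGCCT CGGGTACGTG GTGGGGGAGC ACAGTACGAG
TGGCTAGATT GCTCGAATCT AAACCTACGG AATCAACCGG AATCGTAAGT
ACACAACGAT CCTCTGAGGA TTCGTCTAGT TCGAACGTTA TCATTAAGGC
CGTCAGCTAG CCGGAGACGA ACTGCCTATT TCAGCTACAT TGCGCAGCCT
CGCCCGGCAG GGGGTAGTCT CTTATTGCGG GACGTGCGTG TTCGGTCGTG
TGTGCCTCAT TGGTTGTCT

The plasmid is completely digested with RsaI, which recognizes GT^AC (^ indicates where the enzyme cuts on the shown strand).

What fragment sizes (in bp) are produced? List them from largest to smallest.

RsaI sites (GTAC) start at positions 24, 44, 99.
RsaI cuts after base 2 of each site, so after positions 25, 45, 100.
Circular molecule, 3 cuts → 3 fragments:
  26–45 → 20 bp
  46–100 → 55 bp
  101–269 then 1–25 → 169 + 25 = 194 bp
Sorted largest to smallest: 194, 55, 20 bp.

194, 55, 20 bp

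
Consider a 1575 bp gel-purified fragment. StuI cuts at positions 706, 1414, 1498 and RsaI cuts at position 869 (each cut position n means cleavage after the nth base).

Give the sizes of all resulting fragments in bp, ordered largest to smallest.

Combined cut positions (sorted): 706, 869, 1414, 1498.
Linear molecule, 4 cuts → 5 fragments:
  706 − 0 = 706 bp
  869 − 706 = 163 bp
  1414 − 869 = 545 bp
  1498 − 1414 = 84 bp
  1575 − 1498 = 77 bp
Sorted largest to smallest: 706, 545, 163, 84, 77 bp.

706, 545, 163, 84, 77 bp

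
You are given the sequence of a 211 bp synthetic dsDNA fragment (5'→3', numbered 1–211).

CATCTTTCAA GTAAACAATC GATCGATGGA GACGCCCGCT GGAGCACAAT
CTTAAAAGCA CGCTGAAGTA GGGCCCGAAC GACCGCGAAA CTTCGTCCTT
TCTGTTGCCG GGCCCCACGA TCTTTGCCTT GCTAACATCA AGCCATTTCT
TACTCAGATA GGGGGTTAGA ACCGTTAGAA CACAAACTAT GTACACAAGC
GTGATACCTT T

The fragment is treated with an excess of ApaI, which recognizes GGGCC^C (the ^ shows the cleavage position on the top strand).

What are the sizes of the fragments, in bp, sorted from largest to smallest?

ApaI sites (GGGCCC) start at positions 71, 110.
ApaI cuts after base 5 of each site (before the last base), so after positions 75, 114.
Linear molecule, 2 cuts → 3 fragments:
  1–75 → 75 bp
  76–114 → 39 bp
  115–211 → 97 bp
Sorted largest to smallest: 97, 75, 39 bp.

97, 75, 39 bp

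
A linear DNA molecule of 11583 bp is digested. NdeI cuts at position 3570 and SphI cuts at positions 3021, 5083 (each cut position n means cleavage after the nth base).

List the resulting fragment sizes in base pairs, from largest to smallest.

Combined cut positions (sorted): 3021, 3570, 5083.
Linear molecule, 3 cuts → 4 fragments:
  3021 − 0 = 3021 bp
  3570 − 3021 = 549 bp
  5083 − 3570 = 1513 bp
  11583 − 5083 = 6500 bp
Sorted largest to smallest: 6500, 3021, 1513, 549 bp.

6500, 3021, 1513, 549 bp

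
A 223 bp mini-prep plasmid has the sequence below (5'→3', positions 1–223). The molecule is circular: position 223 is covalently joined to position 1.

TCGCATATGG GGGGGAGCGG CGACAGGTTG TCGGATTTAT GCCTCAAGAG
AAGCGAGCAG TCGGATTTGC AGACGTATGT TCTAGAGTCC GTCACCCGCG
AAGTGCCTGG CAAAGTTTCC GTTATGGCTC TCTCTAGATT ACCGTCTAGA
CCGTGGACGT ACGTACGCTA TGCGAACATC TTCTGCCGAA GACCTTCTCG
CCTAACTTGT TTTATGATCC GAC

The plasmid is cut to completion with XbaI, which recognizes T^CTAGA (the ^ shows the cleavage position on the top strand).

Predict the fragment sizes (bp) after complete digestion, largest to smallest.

159, 52, 12 bp

XbaI sites (TCTAGA) start at positions 81, 133, 145.
XbaI cuts after the first base of each site, so after positions 81, 133, 145.
Circular molecule, 3 cuts → 3 fragments:
  82–133 → 52 bp
  134–145 → 12 bp
  146–223 then 1–81 → 78 + 81 = 159 bp
Sorted largest to smallest: 159, 52, 12 bp.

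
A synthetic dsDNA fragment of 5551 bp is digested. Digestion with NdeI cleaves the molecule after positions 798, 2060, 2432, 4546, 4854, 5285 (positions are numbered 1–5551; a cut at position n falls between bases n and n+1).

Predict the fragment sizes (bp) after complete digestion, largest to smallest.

2114, 1262, 798, 431, 372, 308, 266 bp

Linear molecule, 6 cuts → 7 fragments:
  798 − 0 = 798 bp
  2060 − 798 = 1262 bp
  2432 − 2060 = 372 bp
  4546 − 2432 = 2114 bp
  4854 − 4546 = 308 bp
  5285 − 4854 = 431 bp
  5551 − 5285 = 266 bp
Sorted largest to smallest: 2114, 1262, 798, 431, 372, 308, 266 bp.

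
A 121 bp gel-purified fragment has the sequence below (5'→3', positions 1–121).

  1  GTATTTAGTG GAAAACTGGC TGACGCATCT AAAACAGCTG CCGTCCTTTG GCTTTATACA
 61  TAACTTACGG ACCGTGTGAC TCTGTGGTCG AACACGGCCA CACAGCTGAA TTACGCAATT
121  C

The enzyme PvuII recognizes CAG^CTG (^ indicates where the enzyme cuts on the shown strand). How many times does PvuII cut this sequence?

2

CAGCTG occurs starting at positions 35, 103.
PvuII cuts at 2 sites.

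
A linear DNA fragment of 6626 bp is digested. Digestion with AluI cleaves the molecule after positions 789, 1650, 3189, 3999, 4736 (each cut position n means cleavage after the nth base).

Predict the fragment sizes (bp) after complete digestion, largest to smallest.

1890, 1539, 861, 810, 789, 737 bp

Linear molecule, 5 cuts → 6 fragments:
  789 − 0 = 789 bp
  1650 − 789 = 861 bp
  3189 − 1650 = 1539 bp
  3999 − 3189 = 810 bp
  4736 − 3999 = 737 bp
  6626 − 4736 = 1890 bp
Sorted largest to smallest: 1890, 1539, 861, 810, 789, 737 bp.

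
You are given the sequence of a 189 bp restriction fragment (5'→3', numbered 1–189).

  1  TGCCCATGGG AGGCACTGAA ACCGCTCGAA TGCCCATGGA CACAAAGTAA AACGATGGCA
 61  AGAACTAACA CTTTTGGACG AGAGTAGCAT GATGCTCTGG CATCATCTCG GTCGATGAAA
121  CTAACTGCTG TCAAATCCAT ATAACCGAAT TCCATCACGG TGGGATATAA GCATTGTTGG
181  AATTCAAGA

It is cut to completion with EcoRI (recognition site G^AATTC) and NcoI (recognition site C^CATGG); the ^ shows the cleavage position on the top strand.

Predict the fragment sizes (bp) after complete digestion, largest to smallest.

EcoRI sites (GAATTC) start at positions 147, 180.
EcoRI cuts after the first base of each site, so after positions 147, 180.
NcoI sites (CCATGG) start at positions 4, 34.
NcoI cuts after the first base of each site, so after positions 4, 34.
Combined cut positions: 4, 34, 147, 180.
Linear molecule, 4 cuts → 5 fragments:
  1–4 → 4 bp
  5–34 → 30 bp
  35–147 → 113 bp
  148–180 → 33 bp
  181–189 → 9 bp
Sorted largest to smallest: 113, 33, 30, 9, 4 bp.

113, 33, 30, 9, 4 bp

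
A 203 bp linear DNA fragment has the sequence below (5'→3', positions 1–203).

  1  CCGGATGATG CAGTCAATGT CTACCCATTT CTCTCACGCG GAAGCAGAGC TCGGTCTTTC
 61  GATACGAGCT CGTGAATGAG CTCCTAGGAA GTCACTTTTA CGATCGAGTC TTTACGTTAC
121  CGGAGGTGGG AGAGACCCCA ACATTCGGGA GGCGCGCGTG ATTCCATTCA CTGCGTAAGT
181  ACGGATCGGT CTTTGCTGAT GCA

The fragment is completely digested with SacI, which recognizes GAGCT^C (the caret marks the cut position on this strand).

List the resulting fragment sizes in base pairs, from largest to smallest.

121, 51, 19, 12 bp

SacI sites (GAGCTC) start at positions 47, 66, 78.
SacI cuts after base 5 of each site (before the last base), so after positions 51, 70, 82.
Linear molecule, 3 cuts → 4 fragments:
  1–51 → 51 bp
  52–70 → 19 bp
  71–82 → 12 bp
  83–203 → 121 bp
Sorted largest to smallest: 121, 51, 19, 12 bp.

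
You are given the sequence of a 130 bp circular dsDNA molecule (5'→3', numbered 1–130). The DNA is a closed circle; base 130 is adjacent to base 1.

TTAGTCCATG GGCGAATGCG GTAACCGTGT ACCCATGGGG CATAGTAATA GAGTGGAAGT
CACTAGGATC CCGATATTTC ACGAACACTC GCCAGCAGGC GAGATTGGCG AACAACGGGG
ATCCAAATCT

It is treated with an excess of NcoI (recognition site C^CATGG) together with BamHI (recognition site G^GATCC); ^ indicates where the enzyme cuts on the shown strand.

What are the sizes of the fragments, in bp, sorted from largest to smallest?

53, 33, 27, 17 bp

NcoI sites (CCATGG) start at positions 6, 33.
NcoI cuts after the first base of each site, so after positions 6, 33.
BamHI sites (GGATCC) start at positions 66, 119.
BamHI cuts after the first base of each site, so after positions 66, 119.
Combined cut positions: 6, 33, 66, 119.
Circular molecule, 4 cuts → 4 fragments:
  7–33 → 27 bp
  34–66 → 33 bp
  67–119 → 53 bp
  120–130 then 1–6 → 11 + 6 = 17 bp
Sorted largest to smallest: 53, 33, 27, 17 bp.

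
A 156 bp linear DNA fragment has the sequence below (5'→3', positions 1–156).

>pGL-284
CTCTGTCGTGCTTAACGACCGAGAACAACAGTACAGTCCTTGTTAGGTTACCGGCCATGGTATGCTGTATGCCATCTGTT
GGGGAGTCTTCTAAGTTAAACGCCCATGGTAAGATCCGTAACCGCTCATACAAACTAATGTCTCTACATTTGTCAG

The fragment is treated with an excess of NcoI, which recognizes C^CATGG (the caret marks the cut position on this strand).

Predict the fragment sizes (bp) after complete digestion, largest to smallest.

NcoI sites (CCATGG) start at positions 55, 104.
NcoI cuts after the first base of each site, so after positions 55, 104.
Linear molecule, 2 cuts → 3 fragments:
  1–55 → 55 bp
  56–104 → 49 bp
  105–156 → 52 bp
Sorted largest to smallest: 55, 52, 49 bp.

55, 52, 49 bp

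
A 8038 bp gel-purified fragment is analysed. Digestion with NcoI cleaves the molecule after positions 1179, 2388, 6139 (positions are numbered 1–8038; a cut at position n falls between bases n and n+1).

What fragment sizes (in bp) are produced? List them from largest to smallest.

Linear molecule, 3 cuts → 4 fragments:
  1179 − 0 = 1179 bp
  2388 − 1179 = 1209 bp
  6139 − 2388 = 3751 bp
  8038 − 6139 = 1899 bp
Sorted largest to smallest: 3751, 1899, 1209, 1179 bp.

3751, 1899, 1209, 1179 bp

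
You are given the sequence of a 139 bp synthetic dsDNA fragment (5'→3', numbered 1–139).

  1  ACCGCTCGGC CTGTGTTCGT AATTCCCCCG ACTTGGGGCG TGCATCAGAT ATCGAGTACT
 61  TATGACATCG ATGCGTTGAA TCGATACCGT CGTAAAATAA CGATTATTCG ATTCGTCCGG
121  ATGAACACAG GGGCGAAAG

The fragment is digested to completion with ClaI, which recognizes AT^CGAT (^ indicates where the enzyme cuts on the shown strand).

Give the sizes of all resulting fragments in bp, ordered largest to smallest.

ClaI sites (ATCGAT) start at positions 67, 80.
ClaI cuts after base 2 of each site, so after positions 68, 81.
Linear molecule, 2 cuts → 3 fragments:
  1–68 → 68 bp
  69–81 → 13 bp
  82–139 → 58 bp
Sorted largest to smallest: 68, 58, 13 bp.

68, 58, 13 bp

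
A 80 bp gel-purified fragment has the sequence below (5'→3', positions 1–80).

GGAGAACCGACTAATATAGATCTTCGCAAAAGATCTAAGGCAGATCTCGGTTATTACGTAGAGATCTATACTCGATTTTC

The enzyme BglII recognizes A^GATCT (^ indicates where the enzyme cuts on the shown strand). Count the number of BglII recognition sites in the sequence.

4

AGATCT occurs starting at positions 18, 31, 42, 62.
BglII cuts at 4 sites.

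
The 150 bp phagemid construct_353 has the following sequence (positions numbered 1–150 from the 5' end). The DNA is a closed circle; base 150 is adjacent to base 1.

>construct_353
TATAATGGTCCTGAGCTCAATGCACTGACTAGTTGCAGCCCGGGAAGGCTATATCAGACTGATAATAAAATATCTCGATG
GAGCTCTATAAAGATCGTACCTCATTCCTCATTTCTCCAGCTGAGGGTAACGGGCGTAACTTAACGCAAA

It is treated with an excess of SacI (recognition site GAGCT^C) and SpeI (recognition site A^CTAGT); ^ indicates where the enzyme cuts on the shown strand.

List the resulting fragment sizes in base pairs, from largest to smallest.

SacI sites (GAGCTC) start at positions 13, 81.
SacI cuts after base 5 of each site (before the last base), so after positions 17, 85.
The SpeI site (ACTAGT) starts at position 28.
SpeI cuts after the first base of each site, so after position 28.
Combined cut positions: 17, 28, 85.
Circular molecule, 3 cuts → 3 fragments:
  18–28 → 11 bp
  29–85 → 57 bp
  86–150 then 1–17 → 65 + 17 = 82 bp
Sorted largest to smallest: 82, 57, 11 bp.

82, 57, 11 bp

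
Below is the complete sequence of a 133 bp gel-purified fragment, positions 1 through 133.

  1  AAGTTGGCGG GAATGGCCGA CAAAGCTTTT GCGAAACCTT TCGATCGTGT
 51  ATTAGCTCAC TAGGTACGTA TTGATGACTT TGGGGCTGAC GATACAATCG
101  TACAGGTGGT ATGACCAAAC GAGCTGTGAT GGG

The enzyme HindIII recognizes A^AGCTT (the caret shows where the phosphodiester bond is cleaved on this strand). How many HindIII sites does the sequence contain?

AAGCTT occurs starting at position 23.
HindIII cuts at 1 site.

1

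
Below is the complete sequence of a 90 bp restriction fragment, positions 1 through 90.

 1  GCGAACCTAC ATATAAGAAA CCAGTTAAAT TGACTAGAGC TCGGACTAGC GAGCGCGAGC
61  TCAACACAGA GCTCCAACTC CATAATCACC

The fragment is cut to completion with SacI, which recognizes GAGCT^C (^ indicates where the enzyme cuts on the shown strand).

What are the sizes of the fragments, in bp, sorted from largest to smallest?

SacI sites (GAGCTC) start at positions 37, 57, 69.
SacI cuts after base 5 of each site (before the last base), so after positions 41, 61, 73.
Linear molecule, 3 cuts → 4 fragments:
  1–41 → 41 bp
  42–61 → 20 bp
  62–73 → 12 bp
  74–90 → 17 bp
Sorted largest to smallest: 41, 20, 17, 12 bp.

41, 20, 17, 12 bp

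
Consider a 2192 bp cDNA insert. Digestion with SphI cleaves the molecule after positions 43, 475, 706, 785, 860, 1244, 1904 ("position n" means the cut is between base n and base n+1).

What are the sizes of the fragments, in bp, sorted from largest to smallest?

660, 432, 384, 288, 231, 79, 75, 43 bp

Linear molecule, 7 cuts → 8 fragments:
  43 − 0 = 43 bp
  475 − 43 = 432 bp
  706 − 475 = 231 bp
  785 − 706 = 79 bp
  860 − 785 = 75 bp
  1244 − 860 = 384 bp
  1904 − 1244 = 660 bp
  2192 − 1904 = 288 bp
Sorted largest to smallest: 660, 432, 384, 288, 231, 79, 75, 43 bp.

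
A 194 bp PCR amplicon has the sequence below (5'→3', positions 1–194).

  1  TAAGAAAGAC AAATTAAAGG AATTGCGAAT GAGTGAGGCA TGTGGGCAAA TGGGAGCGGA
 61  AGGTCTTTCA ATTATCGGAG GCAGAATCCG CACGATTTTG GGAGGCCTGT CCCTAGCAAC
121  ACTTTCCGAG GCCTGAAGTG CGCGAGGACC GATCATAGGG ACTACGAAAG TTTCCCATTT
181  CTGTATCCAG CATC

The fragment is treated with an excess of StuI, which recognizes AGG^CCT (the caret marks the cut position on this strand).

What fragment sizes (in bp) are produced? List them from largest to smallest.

105, 63, 26 bp

StuI sites (AGGCCT) start at positions 103, 129.
StuI cuts after base 3 of each site, so after positions 105, 131.
Linear molecule, 2 cuts → 3 fragments:
  1–105 → 105 bp
  106–131 → 26 bp
  132–194 → 63 bp
Sorted largest to smallest: 105, 63, 26 bp.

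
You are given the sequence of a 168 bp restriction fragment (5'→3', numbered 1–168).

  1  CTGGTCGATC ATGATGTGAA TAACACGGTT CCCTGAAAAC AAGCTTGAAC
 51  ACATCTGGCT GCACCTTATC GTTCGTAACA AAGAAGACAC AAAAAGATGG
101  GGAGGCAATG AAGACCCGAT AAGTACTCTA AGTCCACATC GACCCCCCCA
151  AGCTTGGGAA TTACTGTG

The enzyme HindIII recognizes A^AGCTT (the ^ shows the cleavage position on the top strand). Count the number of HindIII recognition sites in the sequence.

2

AAGCTT occurs starting at positions 41, 150.
HindIII cuts at 2 sites.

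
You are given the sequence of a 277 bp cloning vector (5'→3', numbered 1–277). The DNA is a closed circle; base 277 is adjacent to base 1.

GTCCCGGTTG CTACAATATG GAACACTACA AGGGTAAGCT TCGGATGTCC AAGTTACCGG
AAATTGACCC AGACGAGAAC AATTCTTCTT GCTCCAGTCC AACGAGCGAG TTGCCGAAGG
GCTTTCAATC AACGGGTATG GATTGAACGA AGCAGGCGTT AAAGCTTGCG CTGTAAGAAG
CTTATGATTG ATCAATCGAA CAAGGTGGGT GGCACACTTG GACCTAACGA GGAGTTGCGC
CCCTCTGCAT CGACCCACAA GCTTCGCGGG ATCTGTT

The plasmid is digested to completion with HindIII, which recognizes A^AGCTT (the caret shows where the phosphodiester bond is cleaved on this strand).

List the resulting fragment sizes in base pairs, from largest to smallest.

126, 81, 54, 16 bp

HindIII sites (AAGCTT) start at positions 36, 162, 178, 259.
HindIII cuts after the first base of each site, so after positions 36, 162, 178, 259.
Circular molecule, 4 cuts → 4 fragments:
  37–162 → 126 bp
  163–178 → 16 bp
  179–259 → 81 bp
  260–277 then 1–36 → 18 + 36 = 54 bp
Sorted largest to smallest: 126, 81, 54, 16 bp.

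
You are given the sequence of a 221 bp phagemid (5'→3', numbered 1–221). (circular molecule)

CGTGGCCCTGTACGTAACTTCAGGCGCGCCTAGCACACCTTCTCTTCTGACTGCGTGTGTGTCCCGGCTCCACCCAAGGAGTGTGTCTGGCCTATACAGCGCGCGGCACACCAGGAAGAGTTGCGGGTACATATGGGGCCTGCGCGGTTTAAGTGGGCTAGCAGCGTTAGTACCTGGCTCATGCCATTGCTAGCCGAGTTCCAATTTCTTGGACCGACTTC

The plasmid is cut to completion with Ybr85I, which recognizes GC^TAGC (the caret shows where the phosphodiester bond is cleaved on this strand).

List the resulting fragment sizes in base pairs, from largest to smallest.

Ybr85I sites (GCTAGC) start at positions 157, 189.
Ybr85I cuts after base 2 of each site, so after positions 158, 190.
Circular molecule, 2 cuts → 2 fragments:
  159–190 → 32 bp
  191–221 then 1–158 → 31 + 158 = 189 bp
Sorted largest to smallest: 189, 32 bp.

189, 32 bp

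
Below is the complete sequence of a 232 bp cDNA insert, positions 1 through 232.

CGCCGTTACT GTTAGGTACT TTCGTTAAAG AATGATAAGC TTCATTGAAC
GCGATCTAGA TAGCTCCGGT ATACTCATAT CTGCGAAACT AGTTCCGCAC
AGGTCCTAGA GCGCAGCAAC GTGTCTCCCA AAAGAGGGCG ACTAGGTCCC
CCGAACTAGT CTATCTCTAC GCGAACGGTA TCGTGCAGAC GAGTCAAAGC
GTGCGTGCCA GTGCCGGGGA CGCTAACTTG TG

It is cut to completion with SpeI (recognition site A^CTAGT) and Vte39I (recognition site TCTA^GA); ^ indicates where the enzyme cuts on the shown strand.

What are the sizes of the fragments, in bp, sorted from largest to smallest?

77, 67, 58, 30 bp

SpeI sites (ACTAGT) start at positions 88, 155.
SpeI cuts after the first base of each site, so after positions 88, 155.
The Vte39I site (TCTAGA) starts at position 55.
Vte39I cuts after base 4 of each site, so after position 58.
Combined cut positions: 58, 88, 155.
Linear molecule, 3 cuts → 4 fragments:
  1–58 → 58 bp
  59–88 → 30 bp
  89–155 → 67 bp
  156–232 → 77 bp
Sorted largest to smallest: 77, 67, 58, 30 bp.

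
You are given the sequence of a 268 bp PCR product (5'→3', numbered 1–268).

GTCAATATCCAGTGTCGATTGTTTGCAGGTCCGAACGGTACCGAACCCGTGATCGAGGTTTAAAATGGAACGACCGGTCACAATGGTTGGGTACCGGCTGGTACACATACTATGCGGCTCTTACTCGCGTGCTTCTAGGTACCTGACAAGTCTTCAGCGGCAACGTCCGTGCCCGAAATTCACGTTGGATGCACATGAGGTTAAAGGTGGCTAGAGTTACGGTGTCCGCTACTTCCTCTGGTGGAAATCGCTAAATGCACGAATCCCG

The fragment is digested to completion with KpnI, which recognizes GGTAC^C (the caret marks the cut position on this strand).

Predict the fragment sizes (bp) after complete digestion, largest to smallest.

126, 53, 48, 41 bp

KpnI sites (GGTACC) start at positions 37, 90, 138.
KpnI cuts after base 5 of each site (before the last base), so after positions 41, 94, 142.
Linear molecule, 3 cuts → 4 fragments:
  1–41 → 41 bp
  42–94 → 53 bp
  95–142 → 48 bp
  143–268 → 126 bp
Sorted largest to smallest: 126, 53, 48, 41 bp.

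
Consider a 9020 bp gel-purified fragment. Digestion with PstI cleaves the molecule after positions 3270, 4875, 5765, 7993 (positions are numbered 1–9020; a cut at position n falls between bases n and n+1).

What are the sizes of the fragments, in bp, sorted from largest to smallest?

3270, 2228, 1605, 1027, 890 bp

Linear molecule, 4 cuts → 5 fragments:
  3270 − 0 = 3270 bp
  4875 − 3270 = 1605 bp
  5765 − 4875 = 890 bp
  7993 − 5765 = 2228 bp
  9020 − 7993 = 1027 bp
Sorted largest to smallest: 3270, 2228, 1605, 1027, 890 bp.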